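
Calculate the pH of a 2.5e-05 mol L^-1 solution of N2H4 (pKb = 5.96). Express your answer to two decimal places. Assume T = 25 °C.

N2H4 + H2O ⇌ N2H5+ + OH-
Kb = 10^(−5.96) = 1.10 × 10^-6
From the ICE table, Kb = x²/(2.5e-05 − x) = 1.10 × 10^-6.
The 5% rule fails; solving x² + Kb·x − Kb·C₀ = 0 exactly:
x = [−1.1e-06 + √(1.1e-06² + 1.1e-10)]/2 = 4.72 × 10^-6 M
pOH = 5.33, so pH = 14.00 − pOH = 8.67

pH = 8.67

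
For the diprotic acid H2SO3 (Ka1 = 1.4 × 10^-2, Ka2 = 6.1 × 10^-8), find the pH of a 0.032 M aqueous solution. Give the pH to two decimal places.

pH = 1.82

Ka1 ≫ Ka2, so treat the first dissociation as the only significant source of H+.
Ka1 = x²/(0.032 − x) = 1.4 × 10^-2
Solving the quadratic: x = (−Ka1 + √(Ka1² + 4·Ka1·C₀))/2 = 1.53 × 10^-2 M
pH = −log(1.53 × 10^-2) = 1.82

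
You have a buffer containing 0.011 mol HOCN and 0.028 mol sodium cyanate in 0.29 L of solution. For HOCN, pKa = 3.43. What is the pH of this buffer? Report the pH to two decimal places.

pH = 3.84

pH = pKa + log([A⁻]/[HA]) = 3.43 + log(0.028/0.011)
pH = 3.43 + (+0.406) = 3.84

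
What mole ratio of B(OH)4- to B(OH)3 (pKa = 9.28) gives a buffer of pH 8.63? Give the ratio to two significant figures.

ratio = 0.22

pH = pKa + log(r) ⇒ log(r) = 8.63 − 9.28 = -0.65
r = [B(OH)4-]/[B(OH)3] = 10^(-0.65) = 0.224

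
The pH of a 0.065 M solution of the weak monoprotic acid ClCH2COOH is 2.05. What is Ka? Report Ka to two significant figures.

[H+] = 10^(-2.05) = 8.91 × 10^-3 M
At equilibrium [HA] = 0.065 − 8.91 × 10^-3 = 5.61 × 10^-2 M
Ka = [H+][A-]/[HA] = (8.91 × 10^-3)² / 5.61 × 10^-2 = 1.4 × 10^-3

Ka = 1.4 × 10^-3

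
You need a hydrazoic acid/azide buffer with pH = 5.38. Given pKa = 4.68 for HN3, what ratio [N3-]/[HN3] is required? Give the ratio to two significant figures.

ratio = 5.0

pH = pKa + log(r) ⇒ log(r) = 5.38 − 4.68 = +0.70
r = [N3-]/[HN3] = 10^(+0.70) = 5.01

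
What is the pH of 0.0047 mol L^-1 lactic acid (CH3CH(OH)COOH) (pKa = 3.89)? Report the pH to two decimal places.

CH3CH(OH)COOH ⇌ CH3CH(OH)COO- + H+
Ka = 10^(−3.89) = 1.29 × 10^-4
From the ICE table, Ka = [H+]²/(0.0047 − [H+]) = 1.29 × 10^-4.
The 5% rule fails; solving [H+]² + Ka·[H+] − Ka·C₀ = 0 exactly:
[H+] = [−0.000129 + √(0.000129² + 2.43e-06)]/2 = 7.17 × 10^-4 M
pH = −log(7.17 × 10^-4) = 3.14

pH = 3.14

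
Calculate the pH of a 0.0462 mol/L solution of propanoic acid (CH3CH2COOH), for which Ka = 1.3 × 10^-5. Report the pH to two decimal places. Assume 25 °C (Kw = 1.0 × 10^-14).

CH3CH2COOH ⇌ CH3CH2COO- + H+
Ka = [H+]²/(0.0462 − [H+]) = 1.3 × 10^-5
Assume [H+] ≪ 0.0462: [H+] ≈ √(1.3 × 10^-5 × 0.0462) = 7.75 × 10^-4 M
([H+]/C₀ = 1.7% < 5%, so the approximation holds.)
pH = −log(7.75 × 10^-4) = 3.11

pH = 3.11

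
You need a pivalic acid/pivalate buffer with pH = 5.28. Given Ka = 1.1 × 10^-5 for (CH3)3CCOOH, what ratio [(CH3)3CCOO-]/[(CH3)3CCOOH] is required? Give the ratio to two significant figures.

ratio = 2.1

pKa = -log(1.1 × 10^-5) = 4.959
pH = pKa + log(r) ⇒ log(r) = 5.28 − 4.959 = +0.321
r = [(CH3)3CCOO-]/[(CH3)3CCOOH] = 10^(+0.321) = 2.09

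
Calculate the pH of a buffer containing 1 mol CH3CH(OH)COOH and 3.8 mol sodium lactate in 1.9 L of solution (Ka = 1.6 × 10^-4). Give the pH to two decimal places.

pH = 4.38

pKa = −log(1.6 × 10^-4) = 3.796
Henderson–Hasselbalch: pH = pKa + log([CH3CH(OH)COO-]/[CH3CH(OH)COOH]) = 3.796 + log(3.8/1)
pH = 3.796 + (+0.580) = 4.38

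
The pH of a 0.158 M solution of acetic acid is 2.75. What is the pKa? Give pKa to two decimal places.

[H+] = 10^(-2.75) = 1.78 × 10^-3 M
At equilibrium [HA] = 0.158 − 1.78 × 10^-3 = 1.56 × 10^-1 M
Ka = [H+][A-]/[HA] = (1.78 × 10^-3)² / 1.56 × 10^-1 = 2.03 × 10^-5
pKa = -log(2.03 × 10^-5) = 4.69

pKa = 4.69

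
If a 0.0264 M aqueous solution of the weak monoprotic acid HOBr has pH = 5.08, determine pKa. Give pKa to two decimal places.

pKa = 8.58

[H+] = 10^(-5.08) = 8.32 × 10^-6 M
At equilibrium [HA] = 0.0264 − 8.32 × 10^-6 = 2.64 × 10^-2 M
Ka = [H+][A-]/[HA] = (8.32 × 10^-6)² / 2.64 × 10^-2 = 2.62 × 10^-9
pKa = -log(2.62 × 10^-9) = 8.58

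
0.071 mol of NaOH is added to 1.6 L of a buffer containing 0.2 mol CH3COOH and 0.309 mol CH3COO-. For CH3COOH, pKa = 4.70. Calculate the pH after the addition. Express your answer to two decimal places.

pH = 5.17

After neutralization: n(CH3COOH) = 0.129 mol, n(CH3COO-) = 0.38 mol.
pH = pKa + log(n_CH3COO-/n_CH3COOH) = 4.70 + log(0.38/0.129) = 4.70 + (+0.469)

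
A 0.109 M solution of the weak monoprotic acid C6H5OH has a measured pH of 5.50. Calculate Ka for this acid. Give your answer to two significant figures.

Ka = 9.2 × 10^-11

[H+] = 10^(-5.50) = 3.16 × 10^-6 M
At equilibrium [HA] = 0.109 − 3.16 × 10^-6 = 1.09 × 10^-1 M
Ka = [H+][A-]/[HA] = (3.16 × 10^-6)² / 1.09 × 10^-1 = 9.2 × 10^-11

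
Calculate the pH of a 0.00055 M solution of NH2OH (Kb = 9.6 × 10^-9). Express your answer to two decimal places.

NH2OH + H2O ⇌ NH3OH+ + OH-
Kb = [OH-]²/(0.00055 − [OH-]) = 9.6 × 10^-9
Assume [OH-] ≪ 0.00055: [OH-] ≈ √(9.6 × 10^-9 × 0.00055) = 2.30 × 10^-6 M
pOH = −log(2.30 × 10^-6) = 5.64; pH = 14.00 − 5.64 = 8.36

pH = 8.36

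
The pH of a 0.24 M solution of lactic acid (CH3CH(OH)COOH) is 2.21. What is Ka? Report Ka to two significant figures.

[H+] = 10^(-2.21) = 6.17 × 10^-3 M
At equilibrium [HA] = 0.24 − 6.17 × 10^-3 = 2.34 × 10^-1 M
Ka = [H+][A-]/[HA] = (6.17 × 10^-3)² / 2.34 × 10^-1 = 1.6 × 10^-4

Ka = 1.6 × 10^-4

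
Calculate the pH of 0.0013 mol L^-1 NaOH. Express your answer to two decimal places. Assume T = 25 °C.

NaOH is a strong base; [OH-] = 0.0013 M.
pOH = -log(0.0013) = 2.89
pH = 14.00 - 2.89 = 11.11

pH = 11.11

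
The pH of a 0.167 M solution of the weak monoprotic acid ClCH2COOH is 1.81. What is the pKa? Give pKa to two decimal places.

[H+] = 10^(-1.81) = 1.55 × 10^-2 M
At equilibrium [HA] = 0.167 − 1.55 × 10^-2 = 1.52 × 10^-1 M
Ka = [H+][A-]/[HA] = (1.55 × 10^-2)² / 1.52 × 10^-1 = 1.58 × 10^-3
pKa = -log(1.58 × 10^-3) = 2.80

pKa = 2.80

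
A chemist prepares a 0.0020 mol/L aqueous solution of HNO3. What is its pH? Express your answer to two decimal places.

HNO3 is a strong acid and dissociates completely, so [H+] = 0.0020 M.
pH = -log(0.002) = 2.70

pH = 2.70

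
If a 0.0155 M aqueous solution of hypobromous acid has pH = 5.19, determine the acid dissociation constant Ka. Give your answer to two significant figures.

Ka = 2.7 × 10^-9

[H+] = 10^(-5.19) = 6.46 × 10^-6 M
At equilibrium [HA] = 0.0155 − 6.46 × 10^-6 = 1.55 × 10^-2 M
Ka = [H+][A-]/[HA] = (6.46 × 10^-6)² / 1.55 × 10^-2 = 2.7 × 10^-9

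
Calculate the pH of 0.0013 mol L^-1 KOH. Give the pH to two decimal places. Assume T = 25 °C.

KOH is a strong base; [OH-] = 0.0013 M.
pOH = -log(0.0013) = 2.89
pH = 14.00 - 2.89 = 11.11

pH = 11.11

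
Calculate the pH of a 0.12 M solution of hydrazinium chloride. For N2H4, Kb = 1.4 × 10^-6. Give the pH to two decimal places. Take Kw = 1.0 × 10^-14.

pH = 4.53

N2H5+ is the conjugate acid of the weak base N2H4.
Ka = Kw/Kb = 1.0×10^-14 / 1.4 × 10^-6 = 7.14 × 10^-9
From the ICE table, Ka = x²/(0.12 − x) = 7.14 × 10^-9.
Since Ka ≪ C₀, x ≈ √(Ka·C₀) = 2.93 × 10^-5 M.
pH = −log(2.93 × 10^-5) = 4.53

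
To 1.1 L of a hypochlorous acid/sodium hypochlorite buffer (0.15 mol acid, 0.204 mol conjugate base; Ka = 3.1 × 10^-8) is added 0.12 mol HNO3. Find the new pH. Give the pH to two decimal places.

Added H+ converts OCl- to HOCl: HOCl → 0.27 mol, OCl- → 0.084 mol.
pKa = −log(3.1 × 10^-8) = 7.509
pH = pKa + log([A⁻]/[HA]) = 7.509 + log(0.084/0.27) = 7.509 -0.507

pH = 7.00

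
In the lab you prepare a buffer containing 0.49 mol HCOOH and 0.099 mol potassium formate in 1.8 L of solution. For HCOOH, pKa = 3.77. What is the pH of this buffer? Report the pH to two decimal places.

Henderson–Hasselbalch: pH = pKa + log([HCOO-]/[HCOOH]) = 3.77 + log(0.099/0.49)
pH = 3.77 + (-0.695) = 3.08

pH = 3.08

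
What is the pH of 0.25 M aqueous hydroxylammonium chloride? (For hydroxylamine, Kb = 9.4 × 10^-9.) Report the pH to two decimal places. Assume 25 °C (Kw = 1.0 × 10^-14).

NH3OH+ is the conjugate acid of the weak base NH2OH.
Ka = Kw/Kb = 1.0×10^-14 / 9.4 × 10^-9 = 1.06 × 10^-6
Ka = x²/(0.25 − x) = 1.06 × 10^-6
Since Ka ≪ C₀, x ≈ √(Ka·C₀) = 5.15 × 10^-4 M.
pH = −log[H+] = −log(5.15 × 10^-4) = 3.29

pH = 3.29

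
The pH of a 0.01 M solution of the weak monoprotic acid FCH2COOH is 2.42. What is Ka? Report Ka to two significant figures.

[H+] = 10^(-2.42) = 3.80 × 10^-3 M
At equilibrium [HA] = 0.01 − 3.80 × 10^-3 = 6.20 × 10^-3 M
Ka = [H+][A-]/[HA] = (3.80 × 10^-3)² / 6.20 × 10^-3 = 2.3 × 10^-3

Ka = 2.3 × 10^-3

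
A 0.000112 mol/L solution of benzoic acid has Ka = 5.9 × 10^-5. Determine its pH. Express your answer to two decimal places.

pH = 4.24

C6H5COOH ⇌ C6H5COO- + H+
Ka = [H+]²/(0.000112 − [H+]) = 5.9 × 10^-5
[H+] is not negligible relative to C₀; solve [H+]² + 5.9e-05·[H+] − 6.61e-09 = 0.
[H+] = (−Ka + √(Ka² + 4·Ka·C₀))/2 = 5.70 × 10^-5 M
pH = −log(5.70 × 10^-5) = 4.24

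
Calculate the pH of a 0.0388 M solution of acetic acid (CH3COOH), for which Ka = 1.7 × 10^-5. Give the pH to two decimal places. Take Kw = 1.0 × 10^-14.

pH = 3.09

CH3COOH ⇌ CH3COO- + H+
From the ICE table, Ka = x²/(0.0388 − x) = 1.7 × 10^-5.
Assume x ≪ 0.0388: x ≈ √(1.7 × 10^-5 × 0.0388) = 8.12 × 10^-4 M
pH = −log[H+] = −log(8.12 × 10^-4) = 3.09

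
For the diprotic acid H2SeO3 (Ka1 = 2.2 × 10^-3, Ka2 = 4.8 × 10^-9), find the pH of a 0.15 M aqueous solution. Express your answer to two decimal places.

pH = 1.77

Ka1 ≫ Ka2, so treat the first dissociation as the only significant source of H+.
Ka1 = x²/(0.15 − x) = 2.2 × 10^-3
Solving the quadratic: x = (−Ka1 + √(Ka1² + 4·Ka1·C₀))/2 = 1.71 × 10^-2 M
pH = −log(1.71 × 10^-2) = 1.77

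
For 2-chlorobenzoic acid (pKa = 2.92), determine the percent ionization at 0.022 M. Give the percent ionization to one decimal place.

20.8%

ClC6H4COOH ⇌ ClC6H4COO- + H+; let x = [H+] at equilibrium.
Ka = 10^(−2.92) = 1.20 × 10^-3
Solve x² + 0.0012x − 2.64e-05 = 0 → x = 4.57 × 10^-3 M
% ionization = x/C₀ × 100% = 4.57 × 10^-3/0.022 × 100% = 20.8%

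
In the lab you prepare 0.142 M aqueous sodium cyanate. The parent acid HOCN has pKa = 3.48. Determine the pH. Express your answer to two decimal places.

pH = 8.32

OCN- is the conjugate base of the weak acid HOCN.
Ka = 10^(−3.48) = 3.31 × 10^-4
Kb = Kw/Ka = 1.0×10^-14 / 3.31 × 10^-4 = 3.02 × 10^-11
Kb = [OH-]²/(0.142 − [OH-]) = 3.02 × 10^-11
Neglecting [OH-] in the denominator: [OH-] = √(3.02 × 10^-11 × 0.142) = 2.07 × 10^-6 M
Check: 0.0015% ionized — well under 5%, approximation valid.
pOH = −log(2.07 × 10^-6) = 5.68; pH = 14.00 − 5.68 = 8.32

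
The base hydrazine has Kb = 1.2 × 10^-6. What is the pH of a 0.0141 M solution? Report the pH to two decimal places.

N2H4 + H2O ⇌ N2H5+ + OH-
Kb = [OH-]²/(0.0141 − [OH-]) = 1.2 × 10^-6
Since Kb ≪ C₀, [OH-] ≈ √(Kb·C₀) = 1.30 × 10^-4 M.
pOH = −log(1.30 × 10^-4) = 3.89; pH = 14.00 − 3.89 = 10.11

pH = 10.11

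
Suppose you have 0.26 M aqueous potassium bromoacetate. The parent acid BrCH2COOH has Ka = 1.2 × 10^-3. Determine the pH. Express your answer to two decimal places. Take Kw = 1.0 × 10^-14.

BrCH2COO- is the conjugate base of the weak acid BrCH2COOH.
Kb = Kw/Ka = 1.0×10^-14 / 1.2 × 10^-3 = 8.33 × 10^-12
Kb = [OH-]²/(0.26 − [OH-]) = 8.33 × 10^-12
Neglecting [OH-] in the denominator: [OH-] = √(8.33 × 10^-12 × 0.26) = 1.47 × 10^-6 M
pOH = 5.83, so pH = 14.00 − pOH = 8.17

pH = 8.17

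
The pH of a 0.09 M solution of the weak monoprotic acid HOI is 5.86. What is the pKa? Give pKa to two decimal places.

[H+] = 10^(-5.86) = 1.38 × 10^-6 M
At equilibrium [HA] = 0.09 − 1.38 × 10^-6 = 9.00 × 10^-2 M
Ka = [H+][A-]/[HA] = (1.38 × 10^-6)² / 9.00 × 10^-2 = 2.12 × 10^-11
pKa = -log(2.12 × 10^-11) = 10.67

pKa = 10.67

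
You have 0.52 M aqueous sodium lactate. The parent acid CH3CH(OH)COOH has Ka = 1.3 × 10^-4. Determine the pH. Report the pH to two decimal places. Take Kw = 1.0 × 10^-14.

pH = 8.80

CH3CH(OH)COO- is the conjugate base of the weak acid CH3CH(OH)COOH.
Kb = Kw/Ka = 1.0×10^-14 / 1.3 × 10^-4 = 7.69 × 10^-11
Kb = x²/(0.52 − x) = 7.69 × 10^-11
Since Kb ≪ C₀, x ≈ √(Kb·C₀) = 6.32 × 10^-6 M.
Check: 0.0012% ionized — well under 5%, approximation valid.
pOH = −log(6.32 × 10^-6) = 5.20; pH = 14.00 − 5.20 = 8.80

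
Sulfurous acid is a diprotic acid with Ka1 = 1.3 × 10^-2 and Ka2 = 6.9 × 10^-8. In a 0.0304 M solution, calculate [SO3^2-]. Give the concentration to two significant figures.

First ionization gives [H+] ≈ [HSO3-] = 1.44 × 10^-2 M.
Second step: Ka2 = [H+][SO3^2-]/[HSO3-] ≈ [SO3^2-] (since [H+] ≈ [HSO3-]).
So [SO3^2-] ≈ Ka2.

6.9 × 10^-8 M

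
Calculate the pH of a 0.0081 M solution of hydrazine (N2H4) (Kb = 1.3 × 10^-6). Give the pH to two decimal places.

N2H4 + H2O ⇌ N2H5+ + OH-
From the ICE table, Kb = [OH-]²/(0.0081 − [OH-]) = 1.3 × 10^-6.
Since Kb ≪ C₀, [OH-] ≈ √(Kb·C₀) = 1.03 × 10^-4 M.
([OH-]/C₀ = 1.3% < 5%, so the approximation holds.)
pOH = 3.99, so pH = 14.00 − pOH = 10.01

pH = 10.01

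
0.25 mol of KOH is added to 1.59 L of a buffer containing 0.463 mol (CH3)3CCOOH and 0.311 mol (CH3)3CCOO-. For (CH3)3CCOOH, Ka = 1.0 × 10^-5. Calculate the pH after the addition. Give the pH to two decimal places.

OH- converts (CH3)3CCOOH to (CH3)3CCOO-: (CH3)3CCOOH → 0.213 mol, (CH3)3CCOO- → 0.561 mol.
pKa = −log(1.0 × 10^-5) = 5.000
pH = pKa + log(n_(CH3)3CCOO-/n_(CH3)3CCOOH) = 5.000 + log(0.561/0.213) = 5.000 + (+0.421)

pH = 5.42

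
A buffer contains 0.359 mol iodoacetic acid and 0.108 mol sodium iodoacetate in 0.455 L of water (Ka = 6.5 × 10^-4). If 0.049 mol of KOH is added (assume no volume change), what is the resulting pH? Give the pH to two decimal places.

pH = 2.89

OH- converts ICH2COOH to ICH2COO-: ICH2COOH → 0.31 mol, ICH2COO- → 0.157 mol.
pKa = −log(6.5 × 10^-4) = 3.187
Henderson–Hasselbalch with mole ratio 0.157/0.31: pH = 3.187 + (-0.295)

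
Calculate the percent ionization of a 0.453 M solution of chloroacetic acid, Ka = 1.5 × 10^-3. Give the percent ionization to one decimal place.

5.6%

ClCH2COOH ⇌ ClCH2COO- + H+; let x = [H+] at equilibrium.
Ka = x²/(C₀ − x); solving the quadratic gives x = 2.53 × 10^-2 M.
% ionization = x/C₀ × 100% = 2.53 × 10^-2/0.453 × 100% = 5.6%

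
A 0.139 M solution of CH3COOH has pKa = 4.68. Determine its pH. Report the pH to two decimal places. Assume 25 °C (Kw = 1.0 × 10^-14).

pH = 2.77

CH3COOH ⇌ CH3COO- + H+
Ka = 10^(−4.68) = 2.09 × 10^-5
Let x = [H+] at equilibrium. Ka = x²/(0.139 − x).
Assume x ≪ 0.139: x ≈ √(2.09 × 10^-5 × 0.139) = 1.70 × 10^-3 M
Check: 1.2% ionized — well under 5%, approximation valid.
pH = −log(1.70 × 10^-3) = 2.77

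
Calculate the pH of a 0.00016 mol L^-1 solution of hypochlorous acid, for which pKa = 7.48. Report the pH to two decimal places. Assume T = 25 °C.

pH = 5.64

HOCl ⇌ OCl- + H+
Ka = 10^(−7.48) = 3.31 × 10^-8
Ka = [H+]²/(0.00016 − [H+]) = 3.31 × 10^-8
Since Ka ≪ C₀, [H+] ≈ √(Ka·C₀) = 2.30 × 10^-6 M.
pH = −log(2.30 × 10^-6) = 5.64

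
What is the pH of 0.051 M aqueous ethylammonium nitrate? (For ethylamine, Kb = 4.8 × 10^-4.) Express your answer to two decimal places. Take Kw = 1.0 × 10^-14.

pH = 5.99

C2H5NH3+ is the conjugate acid of the weak base C2H5NH2.
Ka = Kw/Kb = 1.0×10^-14 / 4.8 × 10^-4 = 2.08 × 10^-11
From the ICE table, Ka = [H+]²/(0.051 − [H+]) = 2.08 × 10^-11.
Since Ka ≪ C₀, [H+] ≈ √(Ka·C₀) = 1.03 × 10^-6 M.
([H+]/C₀ = 0.002% < 5%, so the approximation holds.)
pH = −log[H+] = −log(1.03 × 10^-6) = 5.99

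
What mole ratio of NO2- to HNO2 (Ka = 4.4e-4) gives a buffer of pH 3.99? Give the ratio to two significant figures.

pKa = -log(4.4 × 10^-4) = 3.357
pH = pKa + log(r) ⇒ log(r) = 3.99 − 3.357 = +0.633
r = [NO2-]/[HNO2] = 10^(+0.633) = 4.3

ratio = 4.3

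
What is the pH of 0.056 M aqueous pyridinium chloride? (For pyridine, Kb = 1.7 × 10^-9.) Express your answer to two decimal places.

pH = 3.24

C5H5NH+ is the conjugate acid of the weak base C5H5N.
Ka = Kw/Kb = 1.0×10^-14 / 1.7 × 10^-9 = 5.88 × 10^-6
From the ICE table, Ka = [H+]²/(0.056 − [H+]) = 5.88 × 10^-6.
Neglecting [H+] in the denominator: [H+] = √(5.88 × 10^-6 × 0.056) = 5.74 × 10^-4 M
([H+]/C₀ = 1% < 5%, so the approximation holds.)
pH = −log(5.74 × 10^-4) = 3.24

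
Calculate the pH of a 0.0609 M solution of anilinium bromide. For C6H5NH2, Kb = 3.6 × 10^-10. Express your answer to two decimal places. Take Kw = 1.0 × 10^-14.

C6H5NH3+ is the conjugate acid of the weak base C6H5NH2.
Ka = Kw/Kb = 1.0×10^-14 / 3.6 × 10^-10 = 2.78 × 10^-5
Ka = [H+]²/(0.0609 − [H+]) = 2.78 × 10^-5
Neglecting [H+] in the denominator: [H+] = √(2.78 × 10^-5 × 0.0609) = 1.30 × 10^-3 M
pH = −log[H+] = −log(1.30 × 10^-3) = 2.89

pH = 2.89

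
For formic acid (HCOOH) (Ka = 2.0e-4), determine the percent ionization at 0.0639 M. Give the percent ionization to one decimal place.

HCOOH ⇌ HCOO- + H+; let x = [H+] at equilibrium.
Solve x² + 0.0002x − 1.28e-05 = 0 → x = 3.48 × 10^-3 M
% ionization = x/C₀ × 100% = 3.48 × 10^-3/0.0639 × 100% = 5.4%

5.4%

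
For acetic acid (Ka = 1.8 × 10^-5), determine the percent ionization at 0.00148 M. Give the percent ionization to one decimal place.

CH3COOH ⇌ CH3COO- + H+; let x = [H+] at equilibrium.
Solve x² + 1.8e-05x − 2.66e-08 = 0 → x = 1.54 × 10^-4 M
% ionization = x/C₀ × 100% = 1.54 × 10^-4/0.00148 × 100% = 10.4%

10.4%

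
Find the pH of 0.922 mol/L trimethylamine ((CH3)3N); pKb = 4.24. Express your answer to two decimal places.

pH = 11.86

(CH3)3N + H2O ⇌ (CH3)3NH+ + OH-
Kb = 10^(−4.24) = 5.75 × 10^-5
Kb = x²/(0.922 − x) = 5.75 × 10^-5
Neglecting x in the denominator: x = √(5.75 × 10^-5 × 0.922) = 7.28 × 10^-3 M
(x/C₀ = 0.79% < 5%, so the approximation holds.)
pOH = −log(7.28 × 10^-3) = 2.14; pH = 14.00 − 2.14 = 11.86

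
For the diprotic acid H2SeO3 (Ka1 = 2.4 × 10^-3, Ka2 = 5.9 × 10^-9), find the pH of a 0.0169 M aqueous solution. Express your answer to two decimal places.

pH = 2.28

Ka1 ≫ Ka2, so treat the first dissociation as the only significant source of H+.
Ka1 = x²/(0.0169 − x) = 2.4 × 10^-3
Solving the quadratic: x = (−Ka1 + √(Ka1² + 4·Ka1·C₀))/2 = 5.28 × 10^-3 M
pH = −log(5.28 × 10^-3) = 2.28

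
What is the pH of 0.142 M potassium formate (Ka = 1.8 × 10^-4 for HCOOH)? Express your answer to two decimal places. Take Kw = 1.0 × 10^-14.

HCOO- is the conjugate base of the weak acid HCOOH.
Kb = Kw/Ka = 1.0×10^-14 / 1.8 × 10^-4 = 5.56 × 10^-11
Kb = [OH-]²/(0.142 − [OH-]) = 5.56 × 10^-11
Neglecting [OH-] in the denominator: [OH-] = √(5.56 × 10^-11 × 0.142) = 2.81 × 10^-6 M
Check: 0.002% ionized — well under 5%, approximation valid.
pOH = −log(2.81 × 10^-6) = 5.55; pH = 14.00 − 5.55 = 8.45

pH = 8.45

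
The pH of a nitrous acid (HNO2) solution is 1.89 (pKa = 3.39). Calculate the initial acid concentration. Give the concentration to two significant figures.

[H+] = 10^(-1.89) = 1.29 × 10^-2 M = x
Ka = 10^(−3.39) = 4.07 × 10^-4
Ka = x²/(C₀ − x) ⇒ C₀ = x + x²/Ka
C₀ = 1.29 × 10^-2 + (1.29 × 10^-2)²/(4.07 × 10^-4) = 4.22 × 10^-1 M

C₀ = 4.2 × 10^-1 M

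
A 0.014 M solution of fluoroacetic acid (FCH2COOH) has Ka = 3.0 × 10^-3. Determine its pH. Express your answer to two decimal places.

FCH2COOH ⇌ FCH2COO- + H+
Let x = [H+] at equilibrium. Ka = x²/(0.014 − x).
Here C₀/Ka ≈ 4.67, so the small-x approximation fails. Use the quadratic:
x = [−0.003 + √(0.003² + 0.000168)]/2 = 5.15 × 10^-3 M
pH = −log(5.15 × 10^-3) = 2.29

pH = 2.29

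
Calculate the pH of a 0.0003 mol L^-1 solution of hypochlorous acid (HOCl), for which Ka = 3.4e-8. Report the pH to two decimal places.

HOCl ⇌ OCl- + H+
Ka = [H+]²/(0.0003 − [H+]) = 3.4 × 10^-8
Assume [H+] ≪ 0.0003: [H+] ≈ √(3.4 × 10^-8 × 0.0003) = 3.19 × 10^-6 M
Check: 1.1% ionized — well under 5%, approximation valid.
pH = −log[H+] = −log(3.19 × 10^-6) = 5.50

pH = 5.50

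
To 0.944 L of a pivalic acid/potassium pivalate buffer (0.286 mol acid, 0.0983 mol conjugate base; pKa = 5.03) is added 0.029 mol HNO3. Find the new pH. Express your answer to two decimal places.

pH = 4.37

Added H+ converts (CH3)3CCOO- to (CH3)3CCOOH: (CH3)3CCOOH → 0.315 mol, (CH3)3CCOO- → 0.0693 mol.
pH = pKa + log([A⁻]/[HA]) = 5.03 + log(0.0693/0.315) = 5.03 -0.658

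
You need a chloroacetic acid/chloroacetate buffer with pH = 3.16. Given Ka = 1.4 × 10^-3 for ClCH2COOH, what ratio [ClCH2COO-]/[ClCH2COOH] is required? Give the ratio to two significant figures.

pKa = -log(1.4 × 10^-3) = 2.854
pH = pKa + log(r) ⇒ log(r) = 3.16 − 2.854 = +0.306
r = [ClCH2COO-]/[ClCH2COOH] = 10^(+0.306) = 2.02

ratio = 2.0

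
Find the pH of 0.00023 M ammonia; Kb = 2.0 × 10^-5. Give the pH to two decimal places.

NH3 + H2O ⇌ NH4+ + OH-
Let x = [OH-] at equilibrium. Kb = x²/(0.00023 − x).
Here C₀/Kb ≈ 11.5, so the small-x approximation fails. Use the quadratic:
x = [−2e-05 + √(2e-05² + 1.84e-08)]/2 = 5.86 × 10^-5 M
pOH = 4.23, so pH = 14.00 − pOH = 9.77

pH = 9.77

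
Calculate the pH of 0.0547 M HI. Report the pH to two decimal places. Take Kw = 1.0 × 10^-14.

pH = 1.26

HI is a strong acid and dissociates completely, so [H+] = 0.0547 M.
pH = -log(0.0547) = 1.26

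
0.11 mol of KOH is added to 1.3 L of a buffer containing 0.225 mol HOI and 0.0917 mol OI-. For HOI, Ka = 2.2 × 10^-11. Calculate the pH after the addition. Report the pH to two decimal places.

OH- converts HOI to OI-: HOI → 0.115 mol, OI- → 0.202 mol.
pKa = −log(2.2 × 10^-11) = 10.658
pH = pKa + log([A⁻]/[HA]) = 10.658 + log(0.202/0.115) = 10.658 +0.245

pH = 10.90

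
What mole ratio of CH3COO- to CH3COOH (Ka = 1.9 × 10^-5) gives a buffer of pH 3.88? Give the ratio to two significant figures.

ratio = 0.14

pKa = -log(1.9 × 10^-5) = 4.721
pH = pKa + log(r) ⇒ log(r) = 3.88 − 4.721 = -0.841
r = [CH3COO-]/[CH3COOH] = 10^(-0.841) = 0.144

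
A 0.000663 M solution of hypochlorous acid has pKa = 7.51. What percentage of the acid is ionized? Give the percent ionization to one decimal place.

HOCl ⇌ OCl- + H+; let x = [H+] at equilibrium.
Ka = 10^(−7.51) = 3.09 × 10^-8
x ≈ √(Ka·C₀) = √(3.09 × 10^-8 × 0.000663) = 4.53 × 10^-6 M
% ionization = x/C₀ × 100% = 4.53 × 10^-6/0.000663 × 100% = 0.7%

0.7%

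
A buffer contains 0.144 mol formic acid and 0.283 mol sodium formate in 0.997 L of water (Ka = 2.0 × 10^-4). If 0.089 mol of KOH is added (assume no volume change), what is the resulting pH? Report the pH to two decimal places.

After neutralization: n(HCOOH) = 0.055 mol, n(HCOO-) = 0.372 mol.
pKa = −log(2.0 × 10^-4) = 3.699
pH = pKa + log([A⁻]/[HA]) = 3.699 + log(0.372/0.055) = 3.699 +0.830

pH = 4.53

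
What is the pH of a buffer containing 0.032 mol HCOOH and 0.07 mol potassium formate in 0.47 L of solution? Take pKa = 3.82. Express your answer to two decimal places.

pH = 4.16

pH = pKa + log([A⁻]/[HA]) = 3.82 + log(0.07/0.032)
pH = 3.82 + (+0.340) = 4.16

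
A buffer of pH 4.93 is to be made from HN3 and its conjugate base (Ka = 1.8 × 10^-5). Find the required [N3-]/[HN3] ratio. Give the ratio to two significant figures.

ratio = 1.5

pKa = -log(1.8 × 10^-5) = 4.745
pH = pKa + log(r) ⇒ log(r) = 4.93 − 4.745 = +0.185
r = [N3-]/[HN3] = 10^(+0.185) = 1.53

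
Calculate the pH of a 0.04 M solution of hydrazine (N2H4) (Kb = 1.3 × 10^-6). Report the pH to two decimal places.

N2H4 + H2O ⇌ N2H5+ + OH-
Kb = [OH-]²/(0.04 − [OH-]) = 1.3 × 10^-6
Neglecting [OH-] in the denominator: [OH-] = √(1.3 × 10^-6 × 0.04) = 2.28 × 10^-4 M
pOH = −log(2.28 × 10^-4) = 3.64; pH = 14.00 − 3.64 = 10.36

pH = 10.36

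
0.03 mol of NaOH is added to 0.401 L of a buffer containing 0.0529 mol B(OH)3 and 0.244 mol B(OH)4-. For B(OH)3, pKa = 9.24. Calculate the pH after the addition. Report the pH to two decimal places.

After neutralization: n(B(OH)3) = 0.0229 mol, n(B(OH)4-) = 0.274 mol.
Henderson–Hasselbalch with mole ratio 0.274/0.0229: pH = 9.24 + (+1.078)

pH = 10.32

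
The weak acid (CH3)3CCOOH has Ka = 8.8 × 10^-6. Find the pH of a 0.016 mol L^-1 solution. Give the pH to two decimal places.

pH = 3.43

(CH3)3CCOOH ⇌ (CH3)3CCOO- + H+
Ka = x²/(0.016 − x) = 8.8 × 10^-6
Assume x ≪ 0.016: x ≈ √(8.8 × 10^-6 × 0.016) = 3.75 × 10^-4 M
pH = −log(3.75 × 10^-4) = 3.43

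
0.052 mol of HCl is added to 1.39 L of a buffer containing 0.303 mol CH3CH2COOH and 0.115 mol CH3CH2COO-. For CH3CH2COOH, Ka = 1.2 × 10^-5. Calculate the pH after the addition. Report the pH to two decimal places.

After neutralization: n(CH3CH2COOH) = 0.355 mol, n(CH3CH2COO-) = 0.063 mol.
pKa = −log(1.2 × 10^-5) = 4.921
pH = pKa + log([A⁻]/[HA]) = 4.921 + log(0.063/0.355) = 4.921 -0.751

pH = 4.17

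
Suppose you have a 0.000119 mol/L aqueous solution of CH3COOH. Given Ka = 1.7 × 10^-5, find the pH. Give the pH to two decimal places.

CH3COOH ⇌ CH3COO- + H+
Ka = [H+]²/(0.000119 − [H+]) = 1.7 × 10^-5
Here C₀/Ka ≈ 7, so the small-[H+] approximation fails. Use the quadratic:
[H+] = [−1.7e-05 + √(1.7e-05² + 8.09e-09)]/2 = 3.73 × 10^-5 M
pH = −log(3.73 × 10^-5) = 4.43

pH = 4.43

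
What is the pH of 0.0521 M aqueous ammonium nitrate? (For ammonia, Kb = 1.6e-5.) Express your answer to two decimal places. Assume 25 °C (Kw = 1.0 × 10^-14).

pH = 5.24

NH4+ is the conjugate acid of the weak base NH3.
Ka = Kw/Kb = 1.0×10^-14 / 1.6 × 10^-5 = 6.25 × 10^-10
From the ICE table, Ka = [H+]²/(0.0521 − [H+]) = 6.25 × 10^-10.
Neglecting [H+] in the denominator: [H+] = √(6.25 × 10^-10 × 0.0521) = 5.71 × 10^-6 M
pH = −log(5.71 × 10^-6) = 5.24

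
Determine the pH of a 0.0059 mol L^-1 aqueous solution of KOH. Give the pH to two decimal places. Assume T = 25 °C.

pH = 11.77

KOH is a strong base; [OH-] = 0.0059 M.
pOH = -log(0.0059) = 2.23
pH = 14.00 - 2.23 = 11.77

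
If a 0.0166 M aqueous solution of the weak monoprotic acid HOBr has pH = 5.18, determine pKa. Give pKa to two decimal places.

[H+] = 10^(-5.18) = 6.61 × 10^-6 M
At equilibrium [HA] = 0.0166 − 6.61 × 10^-6 = 1.66 × 10^-2 M
Ka = [H+][A-]/[HA] = (6.61 × 10^-6)² / 1.66 × 10^-2 = 2.63 × 10^-9
pKa = -log(2.63 × 10^-9) = 8.58

pKa = 8.58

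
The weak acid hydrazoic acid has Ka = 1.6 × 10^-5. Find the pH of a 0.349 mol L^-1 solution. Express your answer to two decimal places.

HN3 ⇌ N3- + H+
Ka = [H+]²/(0.349 − [H+]) = 1.6 × 10^-5
Neglecting [H+] in the denominator: [H+] = √(1.6 × 10^-5 × 0.349) = 2.36 × 10^-3 M
pH = −log[H+] = −log(2.36 × 10^-3) = 2.63

pH = 2.63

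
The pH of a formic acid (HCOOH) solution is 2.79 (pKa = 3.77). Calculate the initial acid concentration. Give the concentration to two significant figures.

[H+] = 10^(-2.79) = 1.62 × 10^-3 M = x
Ka = 10^(−3.77) = 1.70 × 10^-4
Ka = x²/(C₀ − x) ⇒ C₀ = x + x²/Ka
C₀ = 1.62 × 10^-3 + (1.62 × 10^-3)²/(1.70 × 10^-4) = 1.71 × 10^-2 M

C₀ = 1.7 × 10^-2 M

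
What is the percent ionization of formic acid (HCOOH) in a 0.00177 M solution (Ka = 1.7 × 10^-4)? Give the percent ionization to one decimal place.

26.6%

HCOOH ⇌ HCOO- + H+; let x = [H+] at equilibrium.
Solve x² + 0.00017x − 3.01e-07 = 0 → x = 4.70 × 10^-4 M
% ionization = x/C₀ × 100% = 4.70 × 10^-4/0.00177 × 100% = 26.6%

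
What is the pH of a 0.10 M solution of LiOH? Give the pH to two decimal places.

pH = 13.00

LiOH is a strong base; [OH-] = 0.1 M.
pOH = -log(0.1) = 1.00
pH = 14.00 - 1.00 = 13.00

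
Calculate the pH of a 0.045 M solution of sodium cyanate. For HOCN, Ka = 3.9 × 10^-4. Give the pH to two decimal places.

OCN- is the conjugate base of the weak acid HOCN.
Kb = Kw/Ka = 1.0×10^-14 / 3.9 × 10^-4 = 2.56 × 10^-11
From the ICE table, Kb = x²/(0.045 − x) = 2.56 × 10^-11.
Assume x ≪ 0.045: x ≈ √(2.56 × 10^-11 × 0.045) = 1.07 × 10^-6 M
pOH = −log(1.07 × 10^-6) = 5.97; pH = 14.00 − 5.97 = 8.03

pH = 8.03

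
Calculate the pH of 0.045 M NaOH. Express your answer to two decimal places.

pH = 12.65

NaOH is a strong base; [OH-] = 0.045 M.
pOH = -log(0.045) = 1.35
pH = 14.00 - 1.35 = 12.65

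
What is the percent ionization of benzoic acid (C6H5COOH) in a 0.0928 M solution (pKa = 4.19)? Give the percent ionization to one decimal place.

2.6%

C6H5COOH ⇌ C6H5COO- + H+; let x = [H+] at equilibrium.
Ka = 10^(−4.19) = 6.46 × 10^-5
x ≈ √(Ka·C₀) = √(6.46 × 10^-5 × 0.0928) = 2.45 × 10^-3 M
% ionization = x/C₀ × 100% = 2.45 × 10^-3/0.0928 × 100% = 2.6%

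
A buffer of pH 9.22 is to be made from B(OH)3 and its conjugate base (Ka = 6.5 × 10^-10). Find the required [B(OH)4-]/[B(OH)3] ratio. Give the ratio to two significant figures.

ratio = 1.1

pKa = -log(6.5 × 10^-10) = 9.187
pH = pKa + log(r) ⇒ log(r) = 9.22 − 9.187 = +0.033
r = [B(OH)4-]/[B(OH)3] = 10^(+0.033) = 1.08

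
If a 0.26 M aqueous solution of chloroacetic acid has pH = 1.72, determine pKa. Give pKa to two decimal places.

[H+] = 10^(-1.72) = 1.91 × 10^-2 M
At equilibrium [HA] = 0.26 − 1.91 × 10^-2 = 2.41 × 10^-1 M
Ka = [H+][A-]/[HA] = (1.91 × 10^-2)² / 2.41 × 10^-1 = 1.51 × 10^-3
pKa = -log(1.51 × 10^-3) = 2.82

pKa = 2.82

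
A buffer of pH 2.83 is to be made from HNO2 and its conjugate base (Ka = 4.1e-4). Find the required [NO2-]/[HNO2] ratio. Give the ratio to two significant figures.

pKa = -log(4.1 × 10^-4) = 3.387
pH = pKa + log(r) ⇒ log(r) = 2.83 − 3.387 = -0.557
r = [NO2-]/[HNO2] = 10^(-0.557) = 0.277

ratio = 0.28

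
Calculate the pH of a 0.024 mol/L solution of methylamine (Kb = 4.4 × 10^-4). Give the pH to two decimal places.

CH3NH2 + H2O ⇌ CH3NH3+ + OH-
Kb = [OH-]²/(0.024 − [OH-]) = 4.4 × 10^-4
The 5% rule fails; solving [OH-]² + Kb·[OH-] − Kb·C₀ = 0 exactly:
[OH-] = [−0.00044 + √(0.00044² + 4.22e-05)]/2 = 3.04 × 10^-3 M
pOH = 2.52, so pH = 14.00 − pOH = 11.48

pH = 11.48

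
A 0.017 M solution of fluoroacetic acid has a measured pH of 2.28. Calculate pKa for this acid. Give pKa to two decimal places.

[H+] = 10^(-2.28) = 5.25 × 10^-3 M
At equilibrium [HA] = 0.017 − 5.25 × 10^-3 = 1.18 × 10^-2 M
Ka = [H+][A-]/[HA] = (5.25 × 10^-3)² / 1.18 × 10^-2 = 2.34 × 10^-3
pKa = -log(2.34 × 10^-3) = 2.63

pKa = 2.63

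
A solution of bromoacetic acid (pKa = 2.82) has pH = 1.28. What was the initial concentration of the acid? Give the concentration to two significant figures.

[H+] = 10^(-1.28) = 5.25 × 10^-2 M = x
Ka = 10^(−2.82) = 1.51 × 10^-3
Ka = x²/(C₀ − x) ⇒ C₀ = x + x²/Ka
C₀ = 5.25 × 10^-2 + (5.25 × 10^-2)²/(1.51 × 10^-3) = 1.88 M

C₀ = 1.9 M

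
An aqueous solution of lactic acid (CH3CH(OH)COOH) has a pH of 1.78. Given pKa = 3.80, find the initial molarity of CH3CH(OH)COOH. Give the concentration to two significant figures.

[H+] = 10^(-1.78) = 1.66 × 10^-2 M = x
Ka = 10^(−3.80) = 1.58 × 10^-4
Ka = x²/(C₀ − x) ⇒ C₀ = x + x²/Ka
C₀ = 1.66 × 10^-2 + (1.66 × 10^-2)²/(1.58 × 10^-4) = 1.76 M

C₀ = 1.8 M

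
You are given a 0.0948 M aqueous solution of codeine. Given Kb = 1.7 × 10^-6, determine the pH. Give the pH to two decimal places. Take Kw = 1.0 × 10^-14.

C18H21NO3 + H2O ⇌ C18H22NO3+ + OH-
From the ICE table, Kb = [OH-]²/(0.0948 − [OH-]) = 1.7 × 10^-6.
Since Kb ≪ C₀, [OH-] ≈ √(Kb·C₀) = 4.01 × 10^-4 M.
([OH-]/C₀ = 0.42% < 5%, so the approximation holds.)
pOH = −log(4.01 × 10^-4) = 3.40; pH = 14.00 − 3.40 = 10.60

pH = 10.60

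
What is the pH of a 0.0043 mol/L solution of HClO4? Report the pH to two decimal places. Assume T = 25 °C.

pH = 2.37

HClO4 is a strong acid and dissociates completely, so [H+] = 0.0043 M.
pH = -log(0.0043) = 2.37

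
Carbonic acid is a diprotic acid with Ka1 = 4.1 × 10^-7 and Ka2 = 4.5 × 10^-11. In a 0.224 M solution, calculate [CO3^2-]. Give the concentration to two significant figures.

4.5 × 10^-11 M

First ionization gives [H+] ≈ [HCO3-] = 3.03 × 10^-4 M.
Second step: Ka2 = [H+][CO3^2-]/[HCO3-] ≈ [CO3^2-] (since [H+] ≈ [HCO3-]).
So [CO3^2-] ≈ Ka2.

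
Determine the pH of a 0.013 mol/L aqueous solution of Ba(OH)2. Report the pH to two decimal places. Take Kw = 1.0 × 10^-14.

pH = 12.41

Ba(OH)2 is a strong base (each formula unit releases 2 OH-); [OH-] = 0.026 M.
pOH = -log(0.026) = 1.59
pH = 14.00 - 1.59 = 12.41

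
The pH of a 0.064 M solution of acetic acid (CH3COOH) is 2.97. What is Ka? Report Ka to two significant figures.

Ka = 1.8 × 10^-5

[H+] = 10^(-2.97) = 1.07 × 10^-3 M
At equilibrium [HA] = 0.064 − 1.07 × 10^-3 = 6.29 × 10^-2 M
Ka = [H+][A-]/[HA] = (1.07 × 10^-3)² / 6.29 × 10^-2 = 1.8 × 10^-5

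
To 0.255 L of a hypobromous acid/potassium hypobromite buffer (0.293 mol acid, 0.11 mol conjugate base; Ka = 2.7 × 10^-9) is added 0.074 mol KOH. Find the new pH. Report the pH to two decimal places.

OH- converts HOBr to OBr-: HOBr → 0.219 mol, OBr- → 0.184 mol.
pKa = −log(2.7 × 10^-9) = 8.569
pH = pKa + log([A⁻]/[HA]) = 8.569 + log(0.184/0.219) = 8.569 -0.076

pH = 8.49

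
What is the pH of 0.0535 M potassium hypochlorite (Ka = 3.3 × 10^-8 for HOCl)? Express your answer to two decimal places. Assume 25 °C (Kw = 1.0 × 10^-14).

pH = 10.10

OCl- is the conjugate base of the weak acid HOCl.
Kb = Kw/Ka = 1.0×10^-14 / 3.3 × 10^-8 = 3.03 × 10^-7
Kb = [OH-]²/(0.0535 − [OH-]) = 3.03 × 10^-7
Since Kb ≪ C₀, [OH-] ≈ √(Kb·C₀) = 1.27 × 10^-4 M.
([OH-]/C₀ = 0.24% < 5%, so the approximation holds.)
pOH = 3.90, so pH = 14.00 − pOH = 10.10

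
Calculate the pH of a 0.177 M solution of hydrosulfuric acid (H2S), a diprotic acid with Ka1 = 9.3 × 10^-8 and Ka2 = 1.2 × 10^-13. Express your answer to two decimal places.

Since Ka1 ≫ Ka2, the first ionization dominates [H+].
Ka1 = x²/(0.177 − x) = 9.3 × 10^-8
x ≈ √(9.3 × 10^-8 × 0.177) = 1.28 × 10^-4 M
pH = −log(1.28 × 10^-4) = 3.89

pH = 3.89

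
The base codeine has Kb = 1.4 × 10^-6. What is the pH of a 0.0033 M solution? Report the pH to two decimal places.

C18H21NO3 + H2O ⇌ C18H22NO3+ + OH-
From the ICE table, Kb = x²/(0.0033 − x) = 1.4 × 10^-6.
Neglecting x in the denominator: x = √(1.4 × 10^-6 × 0.0033) = 6.80 × 10^-5 M
Check: 2.1% ionized — well under 5%, approximation valid.
pOH = 4.17, so pH = 14.00 − pOH = 9.83

pH = 9.83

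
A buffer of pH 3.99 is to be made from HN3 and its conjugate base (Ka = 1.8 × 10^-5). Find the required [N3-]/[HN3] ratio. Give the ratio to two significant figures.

pKa = -log(1.8 × 10^-5) = 4.745
pH = pKa + log(r) ⇒ log(r) = 3.99 − 4.745 = -0.755
r = [N3-]/[HN3] = 10^(-0.755) = 0.176

ratio = 0.18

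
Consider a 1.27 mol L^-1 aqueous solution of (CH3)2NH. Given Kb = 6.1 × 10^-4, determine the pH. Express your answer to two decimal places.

pH = 12.44

(CH3)2NH + H2O ⇌ (CH3)2NH2+ + OH-
Let x = [OH-] at equilibrium. Kb = x²/(1.27 − x).
Assume x ≪ 1.27: x ≈ √(6.1 × 10^-4 × 1.27) = 2.78 × 10^-2 M
pOH = −log(2.78 × 10^-2) = 1.56; pH = 14.00 − 1.56 = 12.44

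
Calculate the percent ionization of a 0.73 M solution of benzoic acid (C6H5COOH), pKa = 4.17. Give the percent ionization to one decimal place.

C6H5COOH ⇌ C6H5COO- + H+; let x = [H+] at equilibrium.
Ka = 10^(−4.17) = 6.76 × 10^-5
x ≈ √(Ka·C₀) = √(6.76 × 10^-5 × 0.73) = 7.02 × 10^-3 M
Fraction ionized = 7.02 × 10^-3 / 0.73 = 0.0096 → 1.0%

1.0%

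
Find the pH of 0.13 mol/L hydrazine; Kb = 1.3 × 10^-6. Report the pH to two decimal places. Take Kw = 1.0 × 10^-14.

N2H4 + H2O ⇌ N2H5+ + OH-
Kb = x²/(0.13 − x) = 1.3 × 10^-6
Assume x ≪ 0.13: x ≈ √(1.3 × 10^-6 × 0.13) = 4.11 × 10^-4 M
Check: 0.32% ionized — well under 5%, approximation valid.
pOH = 3.39, so pH = 14.00 − pOH = 10.61

pH = 10.61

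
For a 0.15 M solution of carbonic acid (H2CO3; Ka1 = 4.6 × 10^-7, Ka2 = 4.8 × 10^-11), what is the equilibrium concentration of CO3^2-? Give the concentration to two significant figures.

First ionization gives [H+] ≈ [HCO3-] = 2.63 × 10^-4 M.
Second step: Ka2 = [H+][CO3^2-]/[HCO3-] ≈ [CO3^2-] (since [H+] ≈ [HCO3-]).
So [CO3^2-] ≈ Ka2.

4.8 × 10^-11 M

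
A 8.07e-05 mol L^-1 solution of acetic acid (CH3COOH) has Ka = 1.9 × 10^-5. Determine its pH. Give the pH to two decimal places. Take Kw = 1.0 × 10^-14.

pH = 4.51

CH3COOH ⇌ CH3COO- + H+
Let x = [H+] at equilibrium. Ka = x²/(8.07e-05 − x).
x is not negligible relative to C₀; solve x² + 1.9e-05·x − 1.53e-09 = 0.
x = [−1.9e-05 + √(1.9e-05² + 6.13e-09)]/2 = 3.08 × 10^-5 M
pH = −log(3.08 × 10^-5) = 4.51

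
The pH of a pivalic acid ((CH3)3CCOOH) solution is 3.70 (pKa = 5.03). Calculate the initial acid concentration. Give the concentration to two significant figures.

[H+] = 10^(-3.70) = 2.00 × 10^-4 M = x
Ka = 10^(−5.03) = 9.33 × 10^-6
Ka = x²/(C₀ − x) ⇒ C₀ = x + x²/Ka
C₀ = 2.00 × 10^-4 + (2.00 × 10^-4)²/(9.33 × 10^-6) = 4.49 × 10^-3 M

C₀ = 4.5 × 10^-3 M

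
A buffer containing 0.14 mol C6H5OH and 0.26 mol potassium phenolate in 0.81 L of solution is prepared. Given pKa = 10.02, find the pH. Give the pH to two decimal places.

Using pH = pKa + log([base]/[acid]) with [base]/[acid] = 0.26/0.14:
pH = 10.02 + (+0.269) = 10.29

pH = 10.29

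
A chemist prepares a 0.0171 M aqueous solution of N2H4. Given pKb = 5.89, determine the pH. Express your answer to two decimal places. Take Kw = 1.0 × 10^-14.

pH = 10.17

N2H4 + H2O ⇌ N2H5+ + OH-
Kb = 10^(−5.89) = 1.29 × 10^-6
Kb = [OH-]²/(0.0171 − [OH-]) = 1.29 × 10^-6
Assume [OH-] ≪ 0.0171: [OH-] ≈ √(1.29 × 10^-6 × 0.0171) = 1.49 × 10^-4 M
([OH-]/C₀ = 0.87% < 5%, so the approximation holds.)
pOH = 3.83, so pH = 14.00 − pOH = 10.17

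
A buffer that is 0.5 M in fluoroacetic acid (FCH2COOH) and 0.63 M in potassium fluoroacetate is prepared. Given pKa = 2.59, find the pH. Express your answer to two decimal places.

pH = pKa + log([A⁻]/[HA]) = 2.59 + log(0.63/0.5)
pH = 2.59 + (+0.100) = 2.69

pH = 2.69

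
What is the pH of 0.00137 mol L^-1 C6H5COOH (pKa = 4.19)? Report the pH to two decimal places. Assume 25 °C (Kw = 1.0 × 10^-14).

C6H5COOH ⇌ C6H5COO- + H+
Ka = 10^(−4.19) = 6.46 × 10^-5
From the ICE table, Ka = x²/(0.00137 − x) = 6.46 × 10^-5.
x is not negligible relative to C₀; solve x² + 6.46e-05·x − 8.85e-08 = 0.
x = [−6.46e-05 + √(6.46e-05² + 3.54e-07)]/2 = 2.67 × 10^-4 M
pH = −log[H+] = −log(2.67 × 10^-4) = 3.57

pH = 3.57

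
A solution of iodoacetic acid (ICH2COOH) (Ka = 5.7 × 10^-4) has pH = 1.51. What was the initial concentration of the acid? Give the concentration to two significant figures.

C₀ = 1.7 M

[H+] = 10^(-1.51) = 3.09 × 10^-2 M = x
Ka = x²/(C₀ − x) ⇒ C₀ = x + x²/Ka
C₀ = 3.09 × 10^-2 + (3.09 × 10^-2)²/(5.7 × 10^-4) = 1.71 M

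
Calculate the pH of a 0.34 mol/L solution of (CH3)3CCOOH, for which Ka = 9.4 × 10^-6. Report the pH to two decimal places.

pH = 2.75

(CH3)3CCOOH ⇌ (CH3)3CCOO- + H+
Ka = [H+]²/(0.34 − [H+]) = 9.4 × 10^-6
Neglecting [H+] in the denominator: [H+] = √(9.4 × 10^-6 × 0.34) = 1.79 × 10^-3 M
Check: 0.53% ionized — well under 5%, approximation valid.
pH = −log[H+] = −log(1.79 × 10^-3) = 2.75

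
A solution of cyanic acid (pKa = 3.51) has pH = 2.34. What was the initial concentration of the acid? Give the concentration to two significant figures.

[H+] = 10^(-2.34) = 4.57 × 10^-3 M = x
Ka = 10^(−3.51) = 3.09 × 10^-4
Ka = x²/(C₀ − x) ⇒ C₀ = x + x²/Ka
C₀ = 4.57 × 10^-3 + (4.57 × 10^-3)²/(3.09 × 10^-4) = 7.22 × 10^-2 M

C₀ = 7.2 × 10^-2 M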